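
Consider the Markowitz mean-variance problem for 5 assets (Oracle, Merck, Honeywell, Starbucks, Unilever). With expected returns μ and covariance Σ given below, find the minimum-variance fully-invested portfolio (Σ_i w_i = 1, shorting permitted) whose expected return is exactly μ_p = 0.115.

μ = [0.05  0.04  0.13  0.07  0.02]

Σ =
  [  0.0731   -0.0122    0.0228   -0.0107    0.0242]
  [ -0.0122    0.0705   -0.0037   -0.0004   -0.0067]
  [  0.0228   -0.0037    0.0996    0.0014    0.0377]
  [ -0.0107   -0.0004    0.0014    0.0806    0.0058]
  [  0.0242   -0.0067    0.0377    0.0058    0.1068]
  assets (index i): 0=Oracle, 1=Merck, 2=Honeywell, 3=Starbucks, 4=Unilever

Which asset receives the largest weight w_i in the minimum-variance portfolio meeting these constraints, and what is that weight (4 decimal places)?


Honeywell (0.6394)

x=Σ⁻¹μ = [0.6777  0.7178  1.3311  0.9708  -0.4439]
y=Σ⁻¹𝟙 = [15.6282  17.6549  5.2951  14.1685  4.2910]
a=μᵀx=0.294723  b=𝟙ᵀx=3.253588  c=𝟙ᵀy=57.037807  D=ac−b²=6.224518
λ₁=(c·0.115−b)/D = (57.037807·0.115−3.253588)/6.224518 = 0.531087
λ₂=(a−b·0.115)/D = (0.294723−3.253588·0.115)/6.224518 = -0.012762
w* = 0.531087·x + -0.012762·y:
  w_0 = 0.531087·0.6777 + -0.012762·15.6282 = 0.1604  (Oracle)
  w_1 = 0.531087·0.7178 + -0.012762·17.6549 = 0.1559  (Merck)
  w_2 = 0.531087·1.3311 + -0.012762·5.2951 = 0.6394  (Honeywell)
  w_3 = 0.531087·0.9708 + -0.012762·14.1685 = 0.3348  (Starbucks)
  w_4 = 0.531087·-0.4439 + -0.012762·4.2910 = -0.2905  (Unilever)
Σw_i=1.0000  μᵀw=0.1150
σ²=wᵀΣw=λ₁·μ_p+λ₂ = 0.531087·0.115 + -0.012762 = 0.048313 ≈ 0.0483


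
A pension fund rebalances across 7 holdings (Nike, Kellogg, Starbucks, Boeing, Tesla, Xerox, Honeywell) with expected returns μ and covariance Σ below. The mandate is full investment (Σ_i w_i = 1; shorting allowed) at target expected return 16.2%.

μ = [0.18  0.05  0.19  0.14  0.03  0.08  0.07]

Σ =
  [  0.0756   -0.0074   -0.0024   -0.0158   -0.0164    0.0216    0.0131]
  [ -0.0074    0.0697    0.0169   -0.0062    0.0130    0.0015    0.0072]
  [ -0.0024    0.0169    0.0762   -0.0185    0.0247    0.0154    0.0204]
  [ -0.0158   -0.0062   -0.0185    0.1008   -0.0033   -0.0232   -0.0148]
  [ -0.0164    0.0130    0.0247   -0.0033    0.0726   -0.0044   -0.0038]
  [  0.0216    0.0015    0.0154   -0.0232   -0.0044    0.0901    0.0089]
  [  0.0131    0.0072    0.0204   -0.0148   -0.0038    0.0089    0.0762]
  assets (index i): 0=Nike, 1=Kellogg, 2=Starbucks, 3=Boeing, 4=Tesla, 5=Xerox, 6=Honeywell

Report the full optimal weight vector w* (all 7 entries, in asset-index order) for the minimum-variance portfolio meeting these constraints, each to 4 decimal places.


p=Σ⁻¹μ = [2.9850  0.5047  2.9811  2.5116  0.1165  0.3050  0.0177]
q=Σ⁻¹𝟙 = [17.0855  12.2598  5.4563  18.8479  15.6349  10.4169  10.7907]
a=μᵀp=1.509697  b=𝟙ᵀp=9.421535  c=𝟙ᵀq=90.492031  D=ac−b²=47.850177
λ₁=(c·0.162−b)/D = (90.492031·0.162−9.421535)/47.850177 = 0.109470
λ₂=(a−b·0.162)/D = (1.509697−9.421535·0.162)/47.850177 = -0.000347
w* = 0.109470·p + -0.000347·q:
  w_0 = 0.109470·2.9850 + -0.000347·17.0855 = 0.3208  (Nike)
  w_1 = 0.109470·0.5047 + -0.000347·12.2598 = 0.0510  (Kellogg)
  w_2 = 0.109470·2.9811 + -0.000347·5.4563 = 0.3245  (Starbucks)
  w_3 = 0.109470·2.5116 + -0.000347·18.8479 = 0.2684  (Boeing)
  w_4 = 0.109470·0.1165 + -0.000347·15.6349 = 0.0073  (Tesla)
  w_5 = 0.109470·0.3050 + -0.000347·10.4169 = 0.0298  (Xerox)
  w_6 = 0.109470·0.0177 + -0.000347·10.7907 = -0.0018  (Honeywell)
Σw_i=1.0000  μᵀw=0.1620
σ²=wᵀΣw=λ₁·μ_p+λ₂ = 0.109470·0.162 + -0.000347 = 0.017387 ≈ 0.0174

0.3208  0.0510  0.3245  0.2684  0.0073  0.0298  -0.0018


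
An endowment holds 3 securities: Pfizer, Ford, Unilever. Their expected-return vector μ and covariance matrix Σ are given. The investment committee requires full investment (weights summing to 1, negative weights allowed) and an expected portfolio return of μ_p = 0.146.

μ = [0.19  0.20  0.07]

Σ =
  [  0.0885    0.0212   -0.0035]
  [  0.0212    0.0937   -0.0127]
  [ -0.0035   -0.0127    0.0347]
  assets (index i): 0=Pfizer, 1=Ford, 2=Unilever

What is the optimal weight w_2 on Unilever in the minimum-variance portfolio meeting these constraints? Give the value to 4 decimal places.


0.3942

g=Σ⁻¹μ = [1.7516  2.1418  2.9778]
h=Σ⁻¹𝟙 = [9.5030  13.2137  34.6131]
a=μᵀg=0.969609  b=𝟙ᵀg=6.871225  c=𝟙ᵀh=57.329784  D=ac−b²=8.373756
λ₁=(c·0.146−b)/D = (57.329784·0.146−6.871225)/8.373756 = 0.179003
λ₂=(a−b·0.146)/D = (0.969609−6.871225·0.146)/8.373756 = -0.004011
w* = 0.179003·g + -0.004011·h:
  w_0 = 0.179003·1.7516 + -0.004011·9.5030 = 0.2754  (Pfizer)
  w_1 = 0.179003·2.1418 + -0.004011·13.2137 = 0.3304  (Ford)
  w_2 = 0.179003·2.9778 + -0.004011·34.6131 = 0.3942  (Unilever)
Σw_i=1.0000  μᵀw=0.1460
σ²=wᵀΣw=λ₁·μ_p+λ₂ = 0.179003·0.146 + -0.004011 = 0.022123 ≈ 0.0221


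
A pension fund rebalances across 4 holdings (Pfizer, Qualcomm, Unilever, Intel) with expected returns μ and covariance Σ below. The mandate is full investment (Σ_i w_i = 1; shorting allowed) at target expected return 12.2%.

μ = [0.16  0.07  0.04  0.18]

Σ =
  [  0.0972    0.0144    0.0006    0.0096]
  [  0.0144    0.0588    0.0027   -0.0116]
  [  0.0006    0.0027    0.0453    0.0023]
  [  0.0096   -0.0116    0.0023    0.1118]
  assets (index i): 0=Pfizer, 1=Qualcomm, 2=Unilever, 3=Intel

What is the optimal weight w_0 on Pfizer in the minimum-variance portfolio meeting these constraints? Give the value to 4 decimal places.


0.2545

u=Σ⁻¹μ = [1.3127  1.1522  0.7156  1.6021]
v=Σ⁻¹𝟙 = [6.7954  16.3000  20.5246  9.6300]
a=μᵀu=0.607698  b=𝟙ᵀu=4.782657  c=𝟙ᵀv=53.250016  D=ac−b²=9.486145
λ₁=(c·0.122−b)/D = (53.250016·0.122−4.782657)/9.486145 = 0.180668
λ₂=(a−b·0.122)/D = (0.607698−4.782657·0.122)/9.486145 = 0.002553
w* = 0.180668·u + 0.002553·v:
  w_0 = 0.180668·1.3127 + 0.002553·6.7954 = 0.2545  (Pfizer)
  w_1 = 0.180668·1.1522 + 0.002553·16.3000 = 0.2498  (Qualcomm)
  w_2 = 0.180668·0.7156 + 0.002553·20.5246 = 0.1817  (Unilever)
  w_3 = 0.180668·1.6021 + 0.002553·9.6300 = 0.3140  (Intel)
Σw_i=1.0000  μᵀw=0.1220
σ²=wᵀΣw=λ₁·μ_p+λ₂ = 0.180668·0.122 + 0.002553 = 0.024594 ≈ 0.0246


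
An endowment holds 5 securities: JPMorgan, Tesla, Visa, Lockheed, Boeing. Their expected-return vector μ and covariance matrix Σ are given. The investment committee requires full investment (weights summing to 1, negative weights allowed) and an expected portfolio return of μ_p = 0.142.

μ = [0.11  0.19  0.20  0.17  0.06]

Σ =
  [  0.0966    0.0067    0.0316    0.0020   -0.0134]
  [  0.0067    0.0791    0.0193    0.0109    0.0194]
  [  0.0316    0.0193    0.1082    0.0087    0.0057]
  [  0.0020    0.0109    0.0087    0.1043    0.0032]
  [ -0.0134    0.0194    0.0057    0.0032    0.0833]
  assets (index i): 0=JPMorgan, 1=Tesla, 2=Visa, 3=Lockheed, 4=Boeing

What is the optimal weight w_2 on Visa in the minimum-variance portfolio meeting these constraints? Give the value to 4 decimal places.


0.1353

x=Σ⁻¹μ = [0.6225  1.8034  1.2249  1.3192  0.2659]
y=Σ⁻¹𝟙 = [10.0387  6.9528  3.8248  7.9989  11.4314]
a=μᵀx=0.896317  b=𝟙ᵀx=5.235930  c=𝟙ᵀy=40.246516  D=ac−b²=8.658683
λ₁=(c·0.142−b)/D = (40.246516·0.142−5.235930)/8.658683 = 0.055329
λ₂=(a−b·0.142)/D = (0.896317−5.235930·0.142)/8.658683 = 0.017649
w* = 0.055329·x + 0.017649·y:
  w_0 = 0.055329·0.6225 + 0.017649·10.0387 = 0.2116  (JPMorgan)
  w_1 = 0.055329·1.8034 + 0.017649·6.9528 = 0.2225  (Tesla)
  w_2 = 0.055329·1.2249 + 0.017649·3.8248 = 0.1353  (Visa)
  w_3 = 0.055329·1.3192 + 0.017649·7.9989 = 0.2142  (Lockheed)
  w_4 = 0.055329·0.2659 + 0.017649·11.4314 = 0.2165  (Boeing)
Σw_i=1.0000  μᵀw=0.1420
σ²=wᵀΣw=λ₁·μ_p+λ₂ = 0.055329·0.142 + 0.017649 = 0.025505 ≈ 0.0255


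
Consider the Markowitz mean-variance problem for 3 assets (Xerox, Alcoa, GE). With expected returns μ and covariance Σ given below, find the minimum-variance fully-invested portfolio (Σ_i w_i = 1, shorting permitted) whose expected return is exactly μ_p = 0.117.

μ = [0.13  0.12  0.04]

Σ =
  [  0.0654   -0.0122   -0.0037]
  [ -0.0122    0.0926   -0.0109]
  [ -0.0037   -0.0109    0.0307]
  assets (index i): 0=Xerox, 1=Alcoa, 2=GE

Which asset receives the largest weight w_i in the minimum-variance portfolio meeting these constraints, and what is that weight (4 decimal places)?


Xerox (0.5307)

u=Σ⁻¹μ = [2.4685  1.8884  2.2709]
v=Σ⁻¹𝟙 = [21.0967  18.4847  41.6788]
a=μᵀu=0.638357  b=𝟙ᵀu=6.627884  c=𝟙ᵀv=81.260208  D=ac−b²=7.944184
λ₁=(c·0.117−b)/D = (81.260208·0.117−6.627884)/7.944184 = 0.362474
λ₂=(a−b·0.117)/D = (0.638357−6.627884·0.117)/7.944184 = -0.017259
w* = 0.362474·u + -0.017259·v:
  w_0 = 0.362474·2.4685 + -0.017259·21.0967 = 0.5307  (Xerox)
  w_1 = 0.362474·1.8884 + -0.017259·18.4847 = 0.3655  (Alcoa)
  w_2 = 0.362474·2.2709 + -0.017259·41.6788 = 0.1038  (GE)
Σw_i=1.0000  μᵀw=0.1170
σ²=wᵀΣw=λ₁·μ_p+λ₂ = 0.362474·0.117 + -0.017259 = 0.025151 ≈ 0.0252


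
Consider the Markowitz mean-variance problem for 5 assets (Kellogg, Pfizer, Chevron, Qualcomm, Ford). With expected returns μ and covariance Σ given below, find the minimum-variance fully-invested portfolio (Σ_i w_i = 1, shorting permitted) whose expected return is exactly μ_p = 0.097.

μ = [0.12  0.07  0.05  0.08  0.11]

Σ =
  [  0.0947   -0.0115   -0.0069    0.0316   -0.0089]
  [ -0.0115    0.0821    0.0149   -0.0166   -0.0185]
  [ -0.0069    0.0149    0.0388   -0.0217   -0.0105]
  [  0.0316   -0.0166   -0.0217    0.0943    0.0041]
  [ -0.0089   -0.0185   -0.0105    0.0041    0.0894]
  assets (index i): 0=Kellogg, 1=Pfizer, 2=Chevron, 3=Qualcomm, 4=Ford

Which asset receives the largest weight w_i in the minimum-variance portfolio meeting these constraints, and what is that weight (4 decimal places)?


Ford (0.3253)

x=Σ⁻¹μ = [1.4140  1.2861  2.1062  1.0057  1.8386]
y=Σ⁻¹𝟙 = [11.0921  14.7803  36.7580  17.1270  18.8802]
a=μᵀx=0.647715  b=𝟙ᵀx=7.650557  c=𝟙ᵀy=98.637594  D=ac−b²=5.358024
λ₁=(c·0.097−b)/D = (98.637594·0.097−7.650557)/5.358024 = 0.357835
λ₂=(a−b·0.097)/D = (0.647715−7.650557·0.097)/5.358024 = -0.017616
w* = 0.357835·x + -0.017616·y:
  w_0 = 0.357835·1.4140 + -0.017616·11.0921 = 0.3106  (Kellogg)
  w_1 = 0.357835·1.2861 + -0.017616·14.7803 = 0.1998  (Pfizer)
  w_2 = 0.357835·2.1062 + -0.017616·36.7580 = 0.1061  (Chevron)
  w_3 = 0.357835·1.0057 + -0.017616·17.1270 = 0.0581  (Qualcomm)
  w_4 = 0.357835·1.8386 + -0.017616·18.8802 = 0.3253  (Ford)
Σw_i=1.0000  μᵀw=0.0970
σ²=wᵀΣw=λ₁·μ_p+λ₂ = 0.357835·0.097 + -0.017616 = 0.017094 ≈ 0.0171


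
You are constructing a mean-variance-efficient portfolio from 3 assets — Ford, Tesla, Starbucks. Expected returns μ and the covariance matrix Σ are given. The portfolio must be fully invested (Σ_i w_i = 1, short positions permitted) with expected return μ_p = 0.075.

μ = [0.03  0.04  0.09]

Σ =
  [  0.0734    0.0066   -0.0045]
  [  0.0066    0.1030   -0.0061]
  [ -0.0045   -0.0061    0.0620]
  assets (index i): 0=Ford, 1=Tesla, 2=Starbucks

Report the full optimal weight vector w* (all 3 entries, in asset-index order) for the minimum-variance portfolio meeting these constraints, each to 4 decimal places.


u=Σ⁻¹μ = [0.4621  0.4493  1.5294]
v=Σ⁻¹𝟙 = [13.8444  9.8940  18.1073]
a=μᵀu=0.169477  b=𝟙ᵀu=2.440751  c=𝟙ᵀv=41.845754  D=ac−b²=1.134632
λ₁=(c·0.075−b)/D = (41.845754·0.075−2.440751)/1.134632 = 0.614896
λ₂=(a−b·0.075)/D = (0.169477−2.440751·0.075)/1.134632 = -0.011968
w* = 0.614896·u + -0.011968·v:
  w_0 = 0.614896·0.4621 + -0.011968·13.8444 = 0.1184  (Ford)
  w_1 = 0.614896·0.4493 + -0.011968·9.8940 = 0.1579  (Tesla)
  w_2 = 0.614896·1.5294 + -0.011968·18.1073 = 0.7237  (Starbucks)
Σw_i=1.0000  μᵀw=0.0750
σ²=wᵀΣw=λ₁·μ_p+λ₂ = 0.614896·0.075 + -0.011968 = 0.034149 ≈ 0.0341

0.1184  0.1579  0.7237


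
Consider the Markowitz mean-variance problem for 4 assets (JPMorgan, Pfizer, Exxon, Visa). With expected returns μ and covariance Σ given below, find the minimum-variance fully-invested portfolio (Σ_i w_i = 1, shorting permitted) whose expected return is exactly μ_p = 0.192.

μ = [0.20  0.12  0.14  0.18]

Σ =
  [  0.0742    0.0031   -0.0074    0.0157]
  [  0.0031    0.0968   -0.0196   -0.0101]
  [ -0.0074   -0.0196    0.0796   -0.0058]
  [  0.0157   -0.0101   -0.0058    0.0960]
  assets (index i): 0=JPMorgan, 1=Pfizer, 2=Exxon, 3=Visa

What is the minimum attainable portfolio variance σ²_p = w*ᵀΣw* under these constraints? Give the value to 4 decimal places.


0.0459

u=Σ⁻¹μ = [2.4896  1.8732  2.5842  1.8211]
v=Σ⁻¹𝟙 = [12.3324  14.7635  18.1496  11.0496]
a=μᵀu=1.412267  b=𝟙ᵀu=8.767966  c=𝟙ᵀv=56.295064  D=ac−b²=2.626453
λ₁=(c·0.192−b)/D = (56.295064·0.192−8.767966)/2.626453 = 0.776974
λ₂=(a−b·0.192)/D = (1.412267−8.767966·0.192)/2.626453 = -0.103250
w* = 0.776974·u + -0.103250·v:
  w_0 = 0.776974·2.4896 + -0.103250·12.3324 = 0.6610  (JPMorgan)
  w_1 = 0.776974·1.8732 + -0.103250·14.7635 = -0.0689  (Pfizer)
  w_2 = 0.776974·2.5842 + -0.103250·18.1496 = 0.1339  (Exxon)
  w_3 = 0.776974·1.8211 + -0.103250·11.0496 = 0.2740  (Visa)
Σw_i=1.0000  μᵀw=0.1920
σ²=wᵀΣw=λ₁·μ_p+λ₂ = 0.776974·0.192 + -0.103250 = 0.045929 ≈ 0.0459


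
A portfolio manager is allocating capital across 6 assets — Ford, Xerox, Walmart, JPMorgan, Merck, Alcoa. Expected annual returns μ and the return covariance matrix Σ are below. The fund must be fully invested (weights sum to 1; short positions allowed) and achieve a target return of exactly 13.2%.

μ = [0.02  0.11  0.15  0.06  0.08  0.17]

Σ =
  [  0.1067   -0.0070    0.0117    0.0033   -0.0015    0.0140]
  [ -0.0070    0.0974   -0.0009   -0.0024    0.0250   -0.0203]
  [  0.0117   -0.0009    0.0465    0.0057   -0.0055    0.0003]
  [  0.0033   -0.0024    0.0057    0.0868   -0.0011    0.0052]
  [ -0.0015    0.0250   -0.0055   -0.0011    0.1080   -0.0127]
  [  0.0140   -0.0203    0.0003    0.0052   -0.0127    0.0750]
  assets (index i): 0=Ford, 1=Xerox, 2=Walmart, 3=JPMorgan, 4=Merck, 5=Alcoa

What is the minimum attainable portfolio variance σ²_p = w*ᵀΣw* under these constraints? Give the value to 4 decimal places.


0.0145

g=Σ⁻¹μ = [-0.4641  1.5041  3.4150  0.3655  0.9017  2.8741]
h=Σ⁻¹𝟙 = [5.6350  12.0511  20.1923  9.4509  9.6050  16.4337]
a=μᵀg=1.251088  b=𝟙ᵀg=8.596359  c=𝟙ᵀh=73.368082  D=ac−b²=17.892574
λ₁=(c·0.132−b)/D = (73.368082·0.132−8.596359)/17.892574 = 0.060820
λ₂=(a−b·0.132)/D = (1.251088−8.596359·0.132)/17.892574 = 0.006504
w* = 0.060820·g + 0.006504·h:
  w_0 = 0.060820·-0.4641 + 0.006504·5.6350 = 0.0084  (Ford)
  w_1 = 0.060820·1.5041 + 0.006504·12.0511 = 0.1699  (Xerox)
  w_2 = 0.060820·3.4150 + 0.006504·20.1923 = 0.3390  (Walmart)
  w_3 = 0.060820·0.3655 + 0.006504·9.4509 = 0.0837  (JPMorgan)
  w_4 = 0.060820·0.9017 + 0.006504·9.6050 = 0.1173  (Merck)
  w_5 = 0.060820·2.8741 + 0.006504·16.4337 = 0.2817  (Alcoa)
Σw_i=1.0000  μᵀw=0.1320
σ²=wᵀΣw=λ₁·μ_p+λ₂ = 0.060820·0.132 + 0.006504 = 0.014532 ≈ 0.0145


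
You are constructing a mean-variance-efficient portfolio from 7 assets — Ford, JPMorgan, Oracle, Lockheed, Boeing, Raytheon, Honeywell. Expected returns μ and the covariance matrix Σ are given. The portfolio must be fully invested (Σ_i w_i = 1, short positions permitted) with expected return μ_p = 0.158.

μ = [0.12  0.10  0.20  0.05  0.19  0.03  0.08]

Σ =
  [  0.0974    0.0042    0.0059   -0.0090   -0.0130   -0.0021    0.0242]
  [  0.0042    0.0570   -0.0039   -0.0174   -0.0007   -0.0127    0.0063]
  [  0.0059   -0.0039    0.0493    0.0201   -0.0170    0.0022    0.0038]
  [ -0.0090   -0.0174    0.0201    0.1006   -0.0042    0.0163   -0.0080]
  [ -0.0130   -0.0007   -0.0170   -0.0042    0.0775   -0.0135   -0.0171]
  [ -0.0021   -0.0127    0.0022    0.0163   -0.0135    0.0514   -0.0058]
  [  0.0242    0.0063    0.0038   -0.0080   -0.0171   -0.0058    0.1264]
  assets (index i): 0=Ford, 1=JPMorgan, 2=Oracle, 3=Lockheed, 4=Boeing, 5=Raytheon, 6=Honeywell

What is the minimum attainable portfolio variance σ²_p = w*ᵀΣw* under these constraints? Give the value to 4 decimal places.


g=Σ⁻¹μ = [1.2157  2.4687  5.5669  -0.2071  4.4733  2.3369  0.8091]
h=Σ⁻¹𝟙 = [10.3085  27.1256  25.9843  7.1688  28.6194  31.7919  9.5889]
a=μᵀg=2.480535  b=𝟙ᵀg=16.663433  c=𝟙ᵀh=140.587413  D=ac−b²=71.061950
λ₁=(c·0.158−b)/D = (140.587413·0.158−16.663433)/71.061950 = 0.078092
λ₂=(a−b·0.158)/D = (2.480535−16.663433·0.158)/71.061950 = -0.002143
w* = 0.078092·g + -0.002143·h:
  w_0 = 0.078092·1.2157 + -0.002143·10.3085 = 0.0728  (Ford)
  w_1 = 0.078092·2.4687 + -0.002143·27.1256 = 0.1347  (JPMorgan)
  w_2 = 0.078092·5.5669 + -0.002143·25.9843 = 0.3790  (Oracle)
  w_3 = 0.078092·-0.2071 + -0.002143·7.1688 = -0.0315  (Lockheed)
  w_4 = 0.078092·4.4733 + -0.002143·28.6194 = 0.2880  (Boeing)
  w_5 = 0.078092·2.3369 + -0.002143·31.7919 = 0.1144  (Raytheon)
  w_6 = 0.078092·0.8091 + -0.002143·9.5889 = 0.0426  (Honeywell)
Σw_i=1.0000  μᵀw=0.1580
σ²=wᵀΣw=λ₁·μ_p+λ₂ = 0.078092·0.158 + -0.002143 = 0.010196 ≈ 0.0102

0.0102


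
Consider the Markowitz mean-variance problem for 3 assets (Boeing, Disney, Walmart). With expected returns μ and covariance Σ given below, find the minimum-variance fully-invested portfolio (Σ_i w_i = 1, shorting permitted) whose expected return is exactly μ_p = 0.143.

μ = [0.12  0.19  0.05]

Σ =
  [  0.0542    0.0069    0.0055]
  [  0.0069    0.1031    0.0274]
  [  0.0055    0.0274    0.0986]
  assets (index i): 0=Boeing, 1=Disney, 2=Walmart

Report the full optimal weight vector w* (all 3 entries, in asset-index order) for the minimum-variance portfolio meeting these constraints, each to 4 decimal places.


0.5482  0.3902  0.0616

p=Σ⁻¹μ = [2.0023  1.7317  -0.0858]
q=Σ⁻¹𝟙 = [16.8610  6.6140  7.3635]
a=μᵀp=0.565001  b=𝟙ᵀp=3.648144  c=𝟙ᵀq=30.838436  D=ac−b²=4.114782
λ₁=(c·0.143−b)/D = (30.838436·0.143−3.648144)/4.114782 = 0.185126
λ₂=(a−b·0.143)/D = (0.565001−3.648144·0.143)/4.114782 = 0.010527
w* = 0.185126·p + 0.010527·q:
  w_0 = 0.185126·2.0023 + 0.010527·16.8610 = 0.5482  (Boeing)
  w_1 = 0.185126·1.7317 + 0.010527·6.6140 = 0.3902  (Disney)
  w_2 = 0.185126·-0.0858 + 0.010527·7.3635 = 0.0616  (Walmart)
Σw_i=1.0000  μᵀw=0.1430
σ²=wᵀΣw=λ₁·μ_p+λ₂ = 0.185126·0.143 + 0.010527 = 0.037000 ≈ 0.0370


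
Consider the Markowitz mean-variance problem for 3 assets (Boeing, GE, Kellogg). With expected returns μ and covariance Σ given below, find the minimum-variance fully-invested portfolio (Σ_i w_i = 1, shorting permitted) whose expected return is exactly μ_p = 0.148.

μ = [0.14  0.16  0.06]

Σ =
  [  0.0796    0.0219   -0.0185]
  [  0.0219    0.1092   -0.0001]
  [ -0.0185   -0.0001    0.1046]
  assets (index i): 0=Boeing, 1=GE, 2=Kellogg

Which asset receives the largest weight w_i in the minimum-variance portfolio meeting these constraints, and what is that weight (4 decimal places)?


g=Σ⁻¹μ = [1.6477  1.1356  0.8661]
h=Σ⁻¹𝟙 = [13.5702  6.4470  11.9665]
a=μᵀg=0.464329  b=𝟙ᵀg=3.649337  c=𝟙ᵀh=31.983691  D=ac−b²=1.533302
λ₁=(c·0.148−b)/D = (31.983691·0.148−3.649337)/1.533302 = 0.707133
λ₂=(a−b·0.148)/D = (0.464329−3.649337·0.148)/1.533302 = -0.049418
w* = 0.707133·g + -0.049418·h:
  w_0 = 0.707133·1.6477 + -0.049418·13.5702 = 0.4945  (Boeing)
  w_1 = 0.707133·1.1356 + -0.049418·6.4470 = 0.4844  (GE)
  w_2 = 0.707133·0.8661 + -0.049418·11.9665 = 0.0211  (Kellogg)
Σw_i=1.0000  μᵀw=0.1480
σ²=wᵀΣw=λ₁·μ_p+λ₂ = 0.707133·0.148 + -0.049418 = 0.055238 ≈ 0.0552

Boeing (0.4945)


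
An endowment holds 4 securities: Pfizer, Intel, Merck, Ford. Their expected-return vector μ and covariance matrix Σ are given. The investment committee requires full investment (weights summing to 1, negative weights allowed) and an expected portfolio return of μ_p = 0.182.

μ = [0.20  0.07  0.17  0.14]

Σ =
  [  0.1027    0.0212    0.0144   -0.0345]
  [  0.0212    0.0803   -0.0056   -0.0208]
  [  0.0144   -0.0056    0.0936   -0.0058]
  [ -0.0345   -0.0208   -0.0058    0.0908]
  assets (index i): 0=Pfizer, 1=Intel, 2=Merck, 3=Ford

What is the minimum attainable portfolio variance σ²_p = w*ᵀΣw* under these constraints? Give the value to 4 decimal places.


g=Σ⁻¹μ = [2.4376  1.0763  1.6805  2.8219]
h=Σ⁻¹𝟙 = [11.6417  15.2331  11.0205  19.6300]
a=μᵀg=1.243612  b=𝟙ᵀg=8.016333  c=𝟙ᵀh=57.525240  D=ac−b²=7.277475
λ₁=(c·0.182−b)/D = (57.525240·0.182−8.016333)/7.277475 = 0.337103
λ₂=(a−b·0.182)/D = (1.243612−8.016333·0.182)/7.277475 = -0.029593
w* = 0.337103·g + -0.029593·h:
  w_0 = 0.337103·2.4376 + -0.029593·11.6417 = 0.4772  (Pfizer)
  w_1 = 0.337103·1.0763 + -0.029593·15.2331 = -0.0880  (Intel)
  w_2 = 0.337103·1.6805 + -0.029593·11.0205 = 0.2404  (Merck)
  w_3 = 0.337103·2.8219 + -0.029593·19.6300 = 0.3704  (Ford)
Σw_i=1.0000  μᵀw=0.1820
σ²=wᵀΣw=λ₁·μ_p+λ₂ = 0.337103·0.182 + -0.029593 = 0.031760 ≈ 0.0318

0.0318


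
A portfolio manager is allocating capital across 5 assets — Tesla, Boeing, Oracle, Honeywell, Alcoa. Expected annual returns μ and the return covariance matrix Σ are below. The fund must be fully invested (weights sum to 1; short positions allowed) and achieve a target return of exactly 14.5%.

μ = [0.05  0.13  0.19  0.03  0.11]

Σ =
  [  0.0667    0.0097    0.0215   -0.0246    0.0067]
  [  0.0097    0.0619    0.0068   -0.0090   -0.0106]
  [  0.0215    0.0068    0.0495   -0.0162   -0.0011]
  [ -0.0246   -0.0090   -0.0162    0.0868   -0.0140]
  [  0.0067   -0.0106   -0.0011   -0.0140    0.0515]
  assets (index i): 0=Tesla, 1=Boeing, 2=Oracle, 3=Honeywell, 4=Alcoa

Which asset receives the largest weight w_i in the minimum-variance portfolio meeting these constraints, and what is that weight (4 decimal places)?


u=Σ⁻¹μ = [-0.7425  2.5548  4.4637  1.7711  3.3352]
v=Σ⁻¹𝟙 = [11.5843  20.8083  21.3934  25.7358  29.6463]
a=μᵀu=1.563099  b=𝟙ᵀu=11.382206  c=𝟙ᵀv=109.168124  D=ac−b²=41.085942
λ₁=(c·0.145−b)/D = (109.168124·0.145−11.382206)/41.085942 = 0.108241
λ₂=(a−b·0.145)/D = (1.563099−11.382206·0.145)/41.085942 = -0.002125
w* = 0.108241·u + -0.002125·v:
  w_0 = 0.108241·-0.7425 + -0.002125·11.5843 = -0.1050  (Tesla)
  w_1 = 0.108241·2.5548 + -0.002125·20.8083 = 0.2323  (Boeing)
  w_2 = 0.108241·4.4637 + -0.002125·21.3934 = 0.4377  (Oracle)
  w_3 = 0.108241·1.7711 + -0.002125·25.7358 = 0.1370  (Honeywell)
  w_4 = 0.108241·3.3352 + -0.002125·29.6463 = 0.2980  (Alcoa)
Σw_i=1.0000  μᵀw=0.1450
σ²=wᵀΣw=λ₁·μ_p+λ₂ = 0.108241·0.145 + -0.002125 = 0.013570 ≈ 0.0136

Oracle (0.4377)


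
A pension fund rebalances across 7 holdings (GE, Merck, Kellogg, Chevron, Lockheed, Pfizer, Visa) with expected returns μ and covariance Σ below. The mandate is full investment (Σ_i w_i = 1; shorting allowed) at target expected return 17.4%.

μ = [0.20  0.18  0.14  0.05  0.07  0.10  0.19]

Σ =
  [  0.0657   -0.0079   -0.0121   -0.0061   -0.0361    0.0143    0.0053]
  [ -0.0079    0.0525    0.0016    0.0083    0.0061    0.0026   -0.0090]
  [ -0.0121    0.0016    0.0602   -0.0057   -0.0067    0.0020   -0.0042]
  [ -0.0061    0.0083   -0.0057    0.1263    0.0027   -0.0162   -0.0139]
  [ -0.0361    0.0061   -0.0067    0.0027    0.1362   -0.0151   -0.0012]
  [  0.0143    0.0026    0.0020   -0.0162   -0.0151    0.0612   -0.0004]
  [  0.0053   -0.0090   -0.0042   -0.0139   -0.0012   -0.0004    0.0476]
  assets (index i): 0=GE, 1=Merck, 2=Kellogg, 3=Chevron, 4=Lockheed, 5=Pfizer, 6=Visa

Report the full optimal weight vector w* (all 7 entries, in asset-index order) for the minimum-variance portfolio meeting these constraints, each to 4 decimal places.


0.2555  0.2548  0.1716  0.0111  0.0621  -0.0175  0.2625

p=Σ⁻¹μ = [4.8139  4.4446  3.8138  1.1494  1.9113  1.0044  5.0247]
q=Σ⁻¹𝟙 = [27.3040  22.4294  26.1625  13.8593  16.6299  16.1142  29.1194]
a=μᵀp=3.543125  b=𝟙ᵀp=22.162004  c=𝟙ᵀq=151.618675  D=ac−b²=46.049563
λ₁=(c·0.174−b)/D = (151.618675·0.174−22.162004)/46.049563 = 0.091633
λ₂=(a−b·0.174)/D = (3.543125−22.162004·0.174)/46.049563 = -0.006798
w* = 0.091633·p + -0.006798·q:
  w_0 = 0.091633·4.8139 + -0.006798·27.3040 = 0.2555  (GE)
  w_1 = 0.091633·4.4446 + -0.006798·22.4294 = 0.2548  (Merck)
  w_2 = 0.091633·3.8138 + -0.006798·26.1625 = 0.1716  (Kellogg)
  w_3 = 0.091633·1.1494 + -0.006798·13.8593 = 0.0111  (Chevron)
  w_4 = 0.091633·1.9113 + -0.006798·16.6299 = 0.0621  (Lockheed)
  w_5 = 0.091633·1.0044 + -0.006798·16.1142 = -0.0175  (Pfizer)
  w_6 = 0.091633·5.0247 + -0.006798·29.1194 = 0.2625  (Visa)
Σw_i=1.0000  μᵀw=0.1740
σ²=wᵀΣw=λ₁·μ_p+λ₂ = 0.091633·0.174 + -0.006798 = 0.009146 ≈ 0.0091


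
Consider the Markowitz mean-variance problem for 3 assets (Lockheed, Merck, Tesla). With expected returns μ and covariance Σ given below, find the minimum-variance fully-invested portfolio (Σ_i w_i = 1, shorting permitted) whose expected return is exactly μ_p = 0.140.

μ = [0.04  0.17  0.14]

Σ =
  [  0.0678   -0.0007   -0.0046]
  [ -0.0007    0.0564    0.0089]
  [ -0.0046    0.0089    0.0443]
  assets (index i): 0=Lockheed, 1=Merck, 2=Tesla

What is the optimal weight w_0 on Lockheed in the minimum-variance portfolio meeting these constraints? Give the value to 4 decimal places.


u=Σ⁻¹μ = [0.8015  2.5946  2.7222]
v=Σ⁻¹𝟙 = [16.3478  14.5652  21.3447]
a=μᵀu=0.854246  b=𝟙ᵀu=6.118248  c=𝟙ᵀv=52.257670  D=ac−b²=7.207957
λ₁=(c·0.140−b)/D = (52.257670·0.140−6.118248)/7.207957 = 0.166181
λ₂=(a−b·0.140)/D = (0.854246−6.118248·0.140)/7.207957 = -0.000320
w* = 0.166181·u + -0.000320·v:
  w_0 = 0.166181·0.8015 + -0.000320·16.3478 = 0.1280  (Lockheed)
  w_1 = 0.166181·2.5946 + -0.000320·14.5652 = 0.4265  (Merck)
  w_2 = 0.166181·2.7222 + -0.000320·21.3447 = 0.4455  (Tesla)
Σw_i=1.0000  μᵀw=0.1400
σ²=wᵀΣw=λ₁·μ_p+λ₂ = 0.166181·0.140 + -0.000320 = 0.022945 ≈ 0.0229

0.1280


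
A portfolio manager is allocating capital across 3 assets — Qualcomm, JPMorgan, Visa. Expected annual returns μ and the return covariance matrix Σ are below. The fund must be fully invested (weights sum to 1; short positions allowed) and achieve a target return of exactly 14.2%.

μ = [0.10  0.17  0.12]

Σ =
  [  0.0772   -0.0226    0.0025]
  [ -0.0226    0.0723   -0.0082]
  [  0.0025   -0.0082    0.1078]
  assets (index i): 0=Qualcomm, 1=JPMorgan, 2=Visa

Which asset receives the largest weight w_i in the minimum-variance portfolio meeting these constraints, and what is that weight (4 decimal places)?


JPMorgan (0.5486)

g=Σ⁻¹μ = [2.1847  3.1822  1.3046]
h=Σ⁻¹𝟙 = [18.7244  20.8671  10.4295]
a=μᵀg=0.915982  b=𝟙ᵀg=6.671390  c=𝟙ᵀh=50.021015  D=ac−b²=1.310904
λ₁=(c·0.142−b)/D = (50.021015·0.142−6.671390)/1.310904 = 0.329234
λ₂=(a−b·0.142)/D = (0.915982−6.671390·0.142)/1.310904 = -0.023919
w* = 0.329234·g + -0.023919·h:
  w_0 = 0.329234·2.1847 + -0.023919·18.7244 = 0.2714  (Qualcomm)
  w_1 = 0.329234·3.1822 + -0.023919·20.8671 = 0.5486  (JPMorgan)
  w_2 = 0.329234·1.3046 + -0.023919·10.4295 = 0.1800  (Visa)
Σw_i=1.0000  μᵀw=0.1420
σ²=wᵀΣw=λ₁·μ_p+λ₂ = 0.329234·0.142 + -0.023919 = 0.022832 ≈ 0.0228


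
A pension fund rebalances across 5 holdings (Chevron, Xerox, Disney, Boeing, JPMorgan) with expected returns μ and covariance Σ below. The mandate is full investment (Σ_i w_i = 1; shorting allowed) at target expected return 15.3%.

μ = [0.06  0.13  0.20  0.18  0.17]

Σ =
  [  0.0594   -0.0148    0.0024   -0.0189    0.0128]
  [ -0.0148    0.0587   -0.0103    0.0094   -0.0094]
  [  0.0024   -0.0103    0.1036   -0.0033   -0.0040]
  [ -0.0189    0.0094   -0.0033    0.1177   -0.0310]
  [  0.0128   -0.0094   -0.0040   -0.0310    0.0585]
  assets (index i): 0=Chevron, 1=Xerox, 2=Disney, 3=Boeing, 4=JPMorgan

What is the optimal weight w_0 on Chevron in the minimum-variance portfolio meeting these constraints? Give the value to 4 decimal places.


x=Σ⁻¹μ = [1.6271  3.3722  2.5031  2.8484  4.7724]
y=Σ⁻¹𝟙 = [22.7337  26.5714  13.3449  17.3817  26.5127]
a=μᵀx=2.360645  b=𝟙ᵀx=15.123160  c=𝟙ᵀy=106.544459  D=ac−b²=22.803652
λ₁=(c·0.153−b)/D = (106.544459·0.153−15.123160)/22.803652 = 0.051665
λ₂=(a−b·0.153)/D = (2.360645−15.123160·0.153)/22.803652 = 0.002052
w* = 0.051665·x + 0.002052·y:
  w_0 = 0.051665·1.6271 + 0.002052·22.7337 = 0.1307  (Chevron)
  w_1 = 0.051665·3.3722 + 0.002052·26.5714 = 0.2288  (Xerox)
  w_2 = 0.051665·2.5031 + 0.002052·13.3449 = 0.1567  (Disney)
  w_3 = 0.051665·2.8484 + 0.002052·17.3817 = 0.1828  (Boeing)
  w_4 = 0.051665·4.7724 + 0.002052·26.5127 = 0.3010  (JPMorgan)
Σw_i=1.0000  μᵀw=0.1530
σ²=wᵀΣw=λ₁·μ_p+λ₂ = 0.051665·0.153 + 0.002052 = 0.009957 ≈ 0.0100

0.1307


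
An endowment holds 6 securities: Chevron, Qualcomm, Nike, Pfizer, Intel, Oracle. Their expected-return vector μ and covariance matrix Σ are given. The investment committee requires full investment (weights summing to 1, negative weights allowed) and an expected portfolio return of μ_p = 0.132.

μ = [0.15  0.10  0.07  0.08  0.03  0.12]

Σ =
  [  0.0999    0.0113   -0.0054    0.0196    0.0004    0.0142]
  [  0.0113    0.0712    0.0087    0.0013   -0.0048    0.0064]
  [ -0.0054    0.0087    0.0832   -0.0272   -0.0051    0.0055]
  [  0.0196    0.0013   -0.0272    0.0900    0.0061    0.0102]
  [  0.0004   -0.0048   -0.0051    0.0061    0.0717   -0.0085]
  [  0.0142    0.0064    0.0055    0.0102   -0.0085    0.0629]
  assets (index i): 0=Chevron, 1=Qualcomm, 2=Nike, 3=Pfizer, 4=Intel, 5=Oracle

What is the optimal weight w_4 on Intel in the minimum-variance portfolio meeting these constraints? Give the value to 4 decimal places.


p=Σ⁻¹μ = [1.0899  1.0121  0.9891  0.7275  0.6597  1.4434]
q=Σ⁻¹𝟙 = [5.4142  11.0752  15.2624  11.8713  16.2134  12.4805]
a=μᵀp=0.585142  b=𝟙ᵀp=5.921780  c=𝟙ᵀq=72.316949  D=ac−b²=7.248231
λ₁=(c·0.132−b)/D = (72.316949·0.132−5.921780)/7.248231 = 0.499992
λ₂=(a−b·0.132)/D = (0.585142−5.921780·0.132)/7.248231 = -0.027115
w* = 0.499992·p + -0.027115·q:
  w_0 = 0.499992·1.0899 + -0.027115·5.4142 = 0.3982  (Chevron)
  w_1 = 0.499992·1.0121 + -0.027115·11.0752 = 0.2057  (Qualcomm)
  w_2 = 0.499992·0.9891 + -0.027115·15.2624 = 0.0807  (Nike)
  w_3 = 0.499992·0.7275 + -0.027115·11.8713 = 0.0419  (Pfizer)
  w_4 = 0.499992·0.6597 + -0.027115·16.2134 = -0.1098  (Intel)
  w_5 = 0.499992·1.4434 + -0.027115·12.4805 = 0.3833  (Oracle)
Σw_i=1.0000  μᵀw=0.1320
σ²=wᵀΣw=λ₁·μ_p+λ₂ = 0.499992·0.132 + -0.027115 = 0.038884 ≈ 0.0389

-0.1098


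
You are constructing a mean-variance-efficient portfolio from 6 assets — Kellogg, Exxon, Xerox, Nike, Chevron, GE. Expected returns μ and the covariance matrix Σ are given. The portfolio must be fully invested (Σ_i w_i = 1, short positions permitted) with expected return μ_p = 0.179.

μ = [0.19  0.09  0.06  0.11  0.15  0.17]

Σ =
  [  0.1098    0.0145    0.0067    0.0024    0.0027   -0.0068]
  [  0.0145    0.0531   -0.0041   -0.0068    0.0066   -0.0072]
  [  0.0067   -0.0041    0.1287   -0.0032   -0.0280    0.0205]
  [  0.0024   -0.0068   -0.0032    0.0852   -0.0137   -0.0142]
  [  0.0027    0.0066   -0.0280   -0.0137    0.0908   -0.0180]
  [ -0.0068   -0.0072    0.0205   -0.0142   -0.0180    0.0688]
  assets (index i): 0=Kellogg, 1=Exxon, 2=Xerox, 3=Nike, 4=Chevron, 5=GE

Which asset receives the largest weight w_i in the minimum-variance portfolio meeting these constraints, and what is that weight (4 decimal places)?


u=Σ⁻¹μ = [1.5816  1.8074  0.4843  2.5084  2.7778  3.9166]
v=Σ⁻¹𝟙 = [6.2892  21.2835  9.1443  20.8602  20.0455  24.2091]
a=μᵀu=1.850643  b=𝟙ᵀu=13.076117  c=𝟙ᵀv=101.831763  D=ac−b²=17.469421
λ₁=(c·0.179−b)/D = (101.831763·0.179−13.076117)/17.469421 = 0.294902
λ₂=(a−b·0.179)/D = (1.850643−13.076117·0.179)/17.469421 = -0.028048
w* = 0.294902·u + -0.028048·v:
  w_0 = 0.294902·1.5816 + -0.028048·6.2892 = 0.2900  (Kellogg)
  w_1 = 0.294902·1.8074 + -0.028048·21.2835 = -0.0639  (Exxon)
  w_2 = 0.294902·0.4843 + -0.028048·9.1443 = -0.1137  (Xerox)
  w_3 = 0.294902·2.5084 + -0.028048·20.8602 = 0.1546  (Nike)
  w_4 = 0.294902·2.7778 + -0.028048·20.0455 = 0.2569  (Chevron)
  w_5 = 0.294902·3.9166 + -0.028048·24.2091 = 0.4760  (GE)
Σw_i=1.0000  μᵀw=0.1790
σ²=wᵀΣw=λ₁·μ_p+λ₂ = 0.294902·0.179 + -0.028048 = 0.024740 ≈ 0.0247

GE (0.4760)


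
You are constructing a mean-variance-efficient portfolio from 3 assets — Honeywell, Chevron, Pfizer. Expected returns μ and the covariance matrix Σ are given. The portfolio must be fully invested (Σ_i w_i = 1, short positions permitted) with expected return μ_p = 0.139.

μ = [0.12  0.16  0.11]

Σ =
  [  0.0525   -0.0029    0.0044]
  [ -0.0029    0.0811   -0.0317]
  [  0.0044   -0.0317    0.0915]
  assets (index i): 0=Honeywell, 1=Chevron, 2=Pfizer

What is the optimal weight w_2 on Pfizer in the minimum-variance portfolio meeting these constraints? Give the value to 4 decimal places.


p=Σ⁻¹μ = [2.2693  2.8699  2.0873]
q=Σ⁻¹𝟙 = [18.7199  19.5700  16.8088]
a=μᵀp=0.961108  b=𝟙ᵀp=7.226546  c=𝟙ᵀq=55.098622  D=ac−b²=0.732784
λ₁=(c·0.139−b)/D = (55.098622·0.139−7.226546)/0.732784 = 0.589754
λ₂=(a−b·0.139)/D = (0.961108−7.226546·0.139)/0.732784 = -0.059201
w* = 0.589754·p + -0.059201·q:
  w_0 = 0.589754·2.2693 + -0.059201·18.7199 = 0.2301  (Honeywell)
  w_1 = 0.589754·2.8699 + -0.059201·19.5700 = 0.5340  (Chevron)
  w_2 = 0.589754·2.0873 + -0.059201·16.8088 = 0.2359  (Pfizer)
Σw_i=1.0000  μᵀw=0.1390
σ²=wᵀΣw=λ₁·μ_p+λ₂ = 0.589754·0.139 + -0.059201 = 0.022775 ≈ 0.0228

0.2359


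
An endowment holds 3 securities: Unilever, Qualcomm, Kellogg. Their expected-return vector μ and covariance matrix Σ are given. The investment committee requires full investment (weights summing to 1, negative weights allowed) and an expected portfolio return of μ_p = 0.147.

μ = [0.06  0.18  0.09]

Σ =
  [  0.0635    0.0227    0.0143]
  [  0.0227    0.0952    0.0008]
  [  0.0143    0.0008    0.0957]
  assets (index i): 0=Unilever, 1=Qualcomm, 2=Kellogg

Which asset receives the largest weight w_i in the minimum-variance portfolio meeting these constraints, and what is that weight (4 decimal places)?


p=Σ⁻¹μ = [0.0720  1.8659  0.9141]
q=Σ⁻¹𝟙 = [10.9870  7.8109  8.7423]
a=μᵀp=0.422451  b=𝟙ᵀp=2.851995  c=𝟙ᵀq=27.540255  D=ac−b²=3.500524
λ₁=(c·0.147−b)/D = (27.540255·0.147−2.851995)/3.500524 = 0.341784
λ₂=(a−b·0.147)/D = (0.422451−2.851995·0.147)/3.500524 = 0.000916
w* = 0.341784·p + 0.000916·q:
  w_0 = 0.341784·0.0720 + 0.000916·10.9870 = 0.0347  (Unilever)
  w_1 = 0.341784·1.8659 + 0.000916·7.8109 = 0.6449  (Qualcomm)
  w_2 = 0.341784·0.9141 + 0.000916·8.7423 = 0.3204  (Kellogg)
Σw_i=1.0000  μᵀw=0.1470
σ²=wᵀΣw=λ₁·μ_p+λ₂ = 0.341784·0.147 + 0.000916 = 0.051158 ≈ 0.0512

Qualcomm (0.6449)


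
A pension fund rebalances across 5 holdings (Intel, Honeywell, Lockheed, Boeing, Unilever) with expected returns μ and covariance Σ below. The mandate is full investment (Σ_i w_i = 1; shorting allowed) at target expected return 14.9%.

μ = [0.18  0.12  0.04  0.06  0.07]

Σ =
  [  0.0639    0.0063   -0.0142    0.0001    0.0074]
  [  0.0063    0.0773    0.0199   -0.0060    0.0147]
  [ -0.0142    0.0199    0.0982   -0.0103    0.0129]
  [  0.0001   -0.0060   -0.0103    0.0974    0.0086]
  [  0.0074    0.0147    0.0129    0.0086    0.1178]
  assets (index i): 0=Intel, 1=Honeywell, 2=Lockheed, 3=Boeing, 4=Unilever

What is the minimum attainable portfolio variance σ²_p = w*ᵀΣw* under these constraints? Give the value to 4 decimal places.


p=Σ⁻¹μ = [2.8224  1.1893  0.6331  0.7405  0.1451]
q=Σ⁻¹𝟙 = [16.8436  8.6954  11.5203  11.6296  4.2352]
a=μᵀp=0.730650  b=𝟙ᵀp=5.530338  c=𝟙ᵀq=52.924038  D=ac−b²=8.084325
λ₁=(c·0.149−b)/D = (52.924038·0.149−5.530338)/8.084325 = 0.291347
λ₂=(a−b·0.149)/D = (0.730650−5.530338·0.149)/8.084325 = -0.011550
w* = 0.291347·p + -0.011550·q:
  w_0 = 0.291347·2.8224 + -0.011550·16.8436 = 0.6278  (Intel)
  w_1 = 0.291347·1.1893 + -0.011550·8.6954 = 0.2461  (Honeywell)
  w_2 = 0.291347·0.6331 + -0.011550·11.5203 = 0.0514  (Lockheed)
  w_3 = 0.291347·0.7405 + -0.011550·11.6296 = 0.0814  (Boeing)
  w_4 = 0.291347·0.1451 + -0.011550·4.2352 = -0.0066  (Unilever)
Σw_i=1.0000  μᵀw=0.1490
σ²=wᵀΣw=λ₁·μ_p+λ₂ = 0.291347·0.149 + -0.011550 = 0.031861 ≈ 0.0319

0.0319


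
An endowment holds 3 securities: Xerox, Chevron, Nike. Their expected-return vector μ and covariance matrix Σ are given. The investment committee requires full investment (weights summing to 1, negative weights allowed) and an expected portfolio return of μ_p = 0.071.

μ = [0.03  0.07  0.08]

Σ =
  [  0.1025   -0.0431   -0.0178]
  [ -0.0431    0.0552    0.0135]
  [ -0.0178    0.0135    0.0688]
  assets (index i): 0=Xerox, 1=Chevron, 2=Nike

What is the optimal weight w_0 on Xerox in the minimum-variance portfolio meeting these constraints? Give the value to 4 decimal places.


g=Σ⁻¹μ = [1.3466  2.0482  1.1093]
h=Σ⁻¹𝟙 = [27.4021  35.9479  14.5706]
a=μᵀg=0.272515  b=𝟙ᵀg=4.504069  c=𝟙ᵀh=77.920658  D=ac−b²=0.947886
λ₁=(c·0.071−b)/D = (77.920658·0.071−4.504069)/0.947886 = 1.084832
λ₂=(a−b·0.071)/D = (0.272515−4.504069·0.071)/0.947886 = -0.049873
w* = 1.084832·g + -0.049873·h:
  w_0 = 1.084832·1.3466 + -0.049873·27.4021 = 0.0942  (Xerox)
  w_1 = 1.084832·2.0482 + -0.049873·35.9479 = 0.4291  (Chevron)
  w_2 = 1.084832·1.1093 + -0.049873·14.5706 = 0.4767  (Nike)
Σw_i=1.0000  μᵀw=0.0710
σ²=wᵀΣw=λ₁·μ_p+λ₂ = 1.084832·0.071 + -0.049873 = 0.027150 ≈ 0.0271

0.0942


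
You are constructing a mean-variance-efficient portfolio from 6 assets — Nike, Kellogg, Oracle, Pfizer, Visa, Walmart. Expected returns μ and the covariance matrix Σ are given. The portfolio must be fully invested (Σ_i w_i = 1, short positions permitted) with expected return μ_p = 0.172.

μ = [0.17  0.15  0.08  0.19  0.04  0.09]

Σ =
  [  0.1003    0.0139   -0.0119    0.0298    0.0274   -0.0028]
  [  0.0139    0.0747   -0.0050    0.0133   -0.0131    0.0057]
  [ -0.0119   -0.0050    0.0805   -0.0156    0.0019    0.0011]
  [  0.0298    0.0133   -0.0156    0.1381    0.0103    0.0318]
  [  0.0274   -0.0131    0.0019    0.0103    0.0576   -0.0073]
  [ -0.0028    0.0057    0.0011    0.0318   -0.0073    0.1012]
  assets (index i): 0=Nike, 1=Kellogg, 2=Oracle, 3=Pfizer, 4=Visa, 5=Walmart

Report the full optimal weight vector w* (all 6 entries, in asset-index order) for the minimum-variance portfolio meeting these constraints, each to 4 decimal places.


g=Σ⁻¹μ = [1.2721  1.7161  1.4579  0.9527  0.3291  0.5364]
h=Σ⁻¹𝟙 = [3.4880  15.8556  13.8958  2.9034  19.5255  9.4299]
a=μᵀg=0.832752  b=𝟙ᵀg=6.264333  c=𝟙ᵀh=65.098239  D=ac−b²=14.968817
λ₁=(c·0.172−b)/D = (65.098239·0.172−6.264333)/14.968817 = 0.329523
λ₂=(a−b·0.172)/D = (0.832752−6.264333·0.172)/14.968817 = -0.016348
w* = 0.329523·g + -0.016348·h:
  w_0 = 0.329523·1.2721 + -0.016348·3.4880 = 0.3622  (Nike)
  w_1 = 0.329523·1.7161 + -0.016348·15.8556 = 0.3063  (Kellogg)
  w_2 = 0.329523·1.4579 + -0.016348·13.8958 = 0.2533  (Oracle)
  w_3 = 0.329523·0.9527 + -0.016348·2.9034 = 0.2665  (Pfizer)
  w_4 = 0.329523·0.3291 + -0.016348·19.5255 = -0.2107  (Visa)
  w_5 = 0.329523·0.5364 + -0.016348·9.4299 = 0.0226  (Walmart)
Σw_i=1.0000  μᵀw=0.1720
σ²=wᵀΣw=λ₁·μ_p+λ₂ = 0.329523·0.172 + -0.016348 = 0.040330 ≈ 0.0403

0.3622  0.3063  0.2533  0.2665  -0.2107  0.0226
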